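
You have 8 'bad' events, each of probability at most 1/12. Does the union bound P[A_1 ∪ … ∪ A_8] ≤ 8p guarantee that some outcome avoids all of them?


Union bound: P[∪_{i=1}^{8} A_i] ≤ Σ_i P[A_i] ≤ 8·p = 8·(1/12) = 2/3.
Numerically: 2/3 ≈ 0.6667.
Is 2/3 < 1? YES.
Since P[∪ A_i] ≤ 2/3 < 1, the complement has P[∩ A_i^c] ≥ 1 − 2/3 = 1/3 > 0, so some outcome avoids every A_i.

8·p = 2/3 ≈ 0.6667; existence CERTIFIED by the union bound.


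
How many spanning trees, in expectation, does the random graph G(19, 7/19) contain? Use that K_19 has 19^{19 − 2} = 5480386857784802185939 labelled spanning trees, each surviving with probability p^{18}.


K_19 has 19^{19 − 2} = 5480386857784802185939 labelled spanning trees.
For each such spanning tree H, let X_H = 1 if all 18 edges of H are present in G. Then P[X_H = 1] = p^{18} = (7/19)^{18} = 1628413597910449/104127350297911241532841.
By linearity: E[X] = Σ_H E[X_H] = 5480386857784802185939 · p^{18} = 5480386857784802185939 · 1628413597910449/104127350297911241532841 = 1628413597910449/19.
Numerically: E[X] ≈ 8.5706e+13.

E[X] = 5480386857784802185939 · (7/19)^{18} = 1628413597910449/19 ≈ 8.5706e+13.


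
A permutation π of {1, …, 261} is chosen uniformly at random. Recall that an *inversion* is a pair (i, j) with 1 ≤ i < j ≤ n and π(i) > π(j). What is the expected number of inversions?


Write X = Σ X_I over the C(261, 2) = 33930 pairs i < j, with X_I the indicator of one inversion.
There are 33930 indicators.
For each fixed pair i < j, the values π(i) and π(j) are two distinct elements of {1, …, 261} in uniformly random order; by symmetry P[π(i) > π(j)] = 1/2.
By linearity: E[X] = 33930 · (1/2) = C(261, 2) · (1/2) = 33930/2 = 16965 ≈ 16965.000.

E[X] = 16965 = 16965.000.


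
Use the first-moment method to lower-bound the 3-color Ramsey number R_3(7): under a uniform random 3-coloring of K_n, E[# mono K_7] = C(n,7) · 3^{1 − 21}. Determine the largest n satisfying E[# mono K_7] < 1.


We need C(n, 7) · 3^{1 − 21} < 1, i.e. C(n, 7) < 3^{21 − 1} = 3486784401.
Check values of n near the boundary:
  n = 80: C(80, 7) = 3176716400; 3176716400 < 3486784401? YES
  n = 81: C(81, 7) = 3477216600; 3477216600 < 3486784401? YES
  n = 82: C(82, 7) = 3801756816; 3801756816 < 3486784401? NO
  n = 83: C(83, 7) = 4151918628; 4151918628 < 3486784401? NO
  n = 84: C(84, 7) = 4529365776; 4529365776 < 3486784401? NO
The largest n with C(n, 7) < 3486784401 is n = 81 (where E[X] = 42928600/43046721 ≈ 0.9973). Hence R_3(7) > 81, i.e. R_3(7) ≥ 82.

Largest n = 81; hence R_3(7) > 81.


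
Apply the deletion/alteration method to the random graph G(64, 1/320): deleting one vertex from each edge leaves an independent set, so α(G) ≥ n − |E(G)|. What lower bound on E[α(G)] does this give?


E[|E(G)|] = C(64, 2)·p = 2016 · (1/320) = 63/10.
E[α(G)] ≥ n − E[|E(G)|] = 64 − 63/10 = 577/10.
Numerically: ≈ 57.700.
(This is only a lower bound; the true E[α(G)] may be larger.)

E[α(G)] ≥ 577/10 ≈ 57.700.


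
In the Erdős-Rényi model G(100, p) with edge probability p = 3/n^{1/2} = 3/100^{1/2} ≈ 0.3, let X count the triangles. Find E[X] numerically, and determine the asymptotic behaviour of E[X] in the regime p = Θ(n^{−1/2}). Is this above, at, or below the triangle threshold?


Number of potential triangles: C(100, 3) = 161700.
Each occurs with probability p³ ≈ (0.3)³ ≈ 2.700000e-02.
By linearity: E[X] = C(100, 3)·p³ ≈ 161700 · 2.700000e-02 ≈ 4365.9000.
Since α = 1/2 < 1, p = c/n^{1/2} ≫ 1/n is above the triangle threshold p ~ 1/n. Asymptotically E[X] ~ (c³/6)·n^{3(1−α)} = (3³/6)·n^{1.5} → ∞; triangles are abundant w.h.p.

E[X] ≈ 4365.9000; in regime p = Θ(1/n^{1/2}) E[X] diverges (above the triangle threshold p ~ 1/n).


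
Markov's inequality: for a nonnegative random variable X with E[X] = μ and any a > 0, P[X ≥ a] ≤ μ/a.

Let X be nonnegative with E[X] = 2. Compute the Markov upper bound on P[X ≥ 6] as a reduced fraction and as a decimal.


μ = E[X] = 2, a = 6.
Markov: P[X ≥ 6] ≤ μ/a = (2)/6 = 1/3.
Numerically: ≈ 0.333333.
(Since a = 6 > μ = 2.000000, the bound 1/3 is < 1 and informative.)

P[X ≥ 6] ≤ 1/3 ≈ 0.333333.


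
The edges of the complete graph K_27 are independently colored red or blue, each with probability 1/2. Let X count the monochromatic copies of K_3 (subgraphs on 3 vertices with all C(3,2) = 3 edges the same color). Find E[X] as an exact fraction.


Let X = Σ_S X_S over the C(27, 3) = 2925 subsets S of size 3, where X_S = 1 if the K_3 on S is monochromatic.
For a fixed S, the K_3 on S has C(3, 2) = 3 edges. P[all 3 edges red] = (1/2)^3, and likewise for blue, so P[monochromatic] = 2·(1/2)^3 = 2^{1 − 3} = 1/4.
By linearity of expectation: E[X] = C(27, 3) · 2^{1 − 3} = 2925 · 1/4 = 2925/4.
Numerically: E[X] ≈ 731.250.

E[X] = C(27,3)·2^(1−C(3,2)) = 2925/4 ≈ 731.250.


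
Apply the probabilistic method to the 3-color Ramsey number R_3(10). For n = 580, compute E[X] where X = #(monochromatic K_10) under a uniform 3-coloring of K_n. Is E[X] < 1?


E[X] = C(580, 10) · 3^{1 − 45} = 1098085496704252547920 · 3^{−44} = 1098085496704252547920/984770902183611232881.
As a reduced fraction: E[X] = 1098085496704252547920/984770902183611232881 ≈ 1.11507.
Is E[X] < 1? NO.
Since E[X] ≥ 1, the first-moment bound is inconclusive at n = 580; it does NOT by itself certify R_3(10) > 580.

E[X] = 1098085496704252547920/984770902183611232881 ≈ 1.11507; E[X] ≥ 1; first-moment method inconclusive here.


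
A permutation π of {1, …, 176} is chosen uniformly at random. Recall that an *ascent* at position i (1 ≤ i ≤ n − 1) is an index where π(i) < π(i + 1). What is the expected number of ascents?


Write X = Σ X_I over i = 1, …, 175, with X_I the indicator of one ascent.
There are 175 indicators.
For each fixed i, the pair (π(i), π(i+1)) is a uniformly random ordered pair of distinct values from {1, …, 176}; by symmetry P[π(i) < π(i+1)] = 1/2.
By linearity: E[X] = 175 · (1/2) = (176 − 1) · (1/2) = 175/2 ≈ 87.5000.

E[X] = 175/2 = 87.5000.


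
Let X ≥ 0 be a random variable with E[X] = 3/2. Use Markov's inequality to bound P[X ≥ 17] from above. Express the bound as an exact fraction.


μ = E[X] = 3/2, a = 17.
Markov: P[X ≥ 17] ≤ μ/a = (3/2)/17 = 3/34.
Numerically: ≈ 0.088235.
(Since a = 17 > μ = 1.500000, the bound 3/34 is < 1 and informative.)

P[X ≥ 17] ≤ 3/34 ≈ 0.088235.


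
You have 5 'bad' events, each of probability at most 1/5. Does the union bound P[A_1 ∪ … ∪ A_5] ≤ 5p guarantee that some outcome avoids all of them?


Union bound: P[∪_{i=1}^{5} A_i] ≤ Σ_i P[A_i] ≤ 5·p = 5·(1/5) = 1.
Numerically: 1 ≈ 1.0000000.
Is 1 < 1? NO.
Since the bound 1 is ≥ 1, the union bound is uninformative here; it does NOT by itself certify existence.

5·p = 1 ≈ 1.0000000; existence NOT certified by the union bound.


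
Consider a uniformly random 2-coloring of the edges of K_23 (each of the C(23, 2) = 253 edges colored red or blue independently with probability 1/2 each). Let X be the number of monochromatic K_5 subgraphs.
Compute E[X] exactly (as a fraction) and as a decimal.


Let X = Σ_S X_S over the C(23, 5) = 33649 subsets S of size 5, where X_S = 1 if the K_5 on S is monochromatic.
For a fixed S, the K_5 on S has C(5, 2) = 10 edges. P[all 10 edges red] = (1/2)^10, and likewise for blue, so P[monochromatic] = 2·(1/2)^10 = 2^{1 − 10} = 1/512.
By linearity: E[X] = C(23, 5) · 2^{1 − 10} = 33649 · 1/512 = 33649/512.
Numerically: E[X] ≈ 65.721.

E[X] = C(23,5)·2^(1−C(5,2)) = 33649/512 ≈ 65.721.


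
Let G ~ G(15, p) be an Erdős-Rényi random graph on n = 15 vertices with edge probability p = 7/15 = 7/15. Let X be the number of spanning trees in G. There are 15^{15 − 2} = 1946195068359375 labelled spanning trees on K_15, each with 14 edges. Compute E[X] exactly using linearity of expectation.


K_15 has 15^{15 − 2} = 1946195068359375 labelled spanning trees.
For each such spanning tree H, let X_H = 1 if all 14 edges of H are present in G. Then P[X_H = 1] = p^{14} = (7/15)^{14} = 678223072849/29192926025390625.
By linearity of expectation: E[X] = Σ_H E[X_H] = 1946195068359375 · p^{14} = 1946195068359375 · 678223072849/29192926025390625 = 678223072849/15.
Numerically: E[X] ≈ 4.52149e+10.

E[X] = 1946195068359375 · (7/15)^{14} = 678223072849/15 ≈ 4.52149e+10.


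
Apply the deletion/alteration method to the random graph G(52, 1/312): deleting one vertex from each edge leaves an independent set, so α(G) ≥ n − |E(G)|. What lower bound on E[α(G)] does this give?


E[|E(G)|] = C(52, 2)·p = 1326 · (1/312) = 17/4.
E[α(G)] ≥ n − E[|E(G)|] = 52 − 17/4 = 191/4.
Numerically: ≈ 47.750.
(This is only a lower bound; the true E[α(G)] may be larger.)

E[α(G)] ≥ 191/4 ≈ 47.750.


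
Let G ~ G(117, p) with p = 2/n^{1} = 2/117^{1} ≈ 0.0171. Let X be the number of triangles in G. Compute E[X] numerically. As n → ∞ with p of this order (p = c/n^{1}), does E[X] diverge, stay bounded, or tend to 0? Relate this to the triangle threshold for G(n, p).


Number of potential triangles: C(117, 3) = 260130.
Each occurs with probability p³ ≈ (0.0171)³ ≈ 4.99496e-06.
By linearity: E[X] = C(117, 3)·p³ ≈ 260130 · 4.99496e-06 ≈ 1.299.
Here α = 1, so p = 2/n is exactly at the triangle threshold p ~ 1/n. Asymptotically E[X] → c³/6 = 2³/6 = 4/3 ≈ 1.333, a bounded constant. In this regime the triangle count is asymptotically Poisson(c³/6).

E[X] ≈ 1.299; in regime p = Θ(1/n^{1}) E[X] stays bounded (at the triangle threshold p ~ 1/n).


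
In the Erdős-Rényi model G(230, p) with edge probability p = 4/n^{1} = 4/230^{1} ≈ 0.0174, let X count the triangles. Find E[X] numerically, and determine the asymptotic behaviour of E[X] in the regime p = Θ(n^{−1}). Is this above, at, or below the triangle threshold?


Number of potential triangles: C(230, 3) = 2001460.
Each occurs with probability p³ ≈ (0.0174)³ ≈ 5.26013e-06.
By linearity: E[X] = C(230, 3)·p³ ≈ 2001460 · 5.26013e-06 ≈ 10.528.
Here α = 1, so p = 4/n is exactly at the triangle threshold p ~ 1/n. Asymptotically E[X] → c³/6 = 4³/6 = 32/3 ≈ 10.667, a bounded constant. In this regime the triangle count is asymptotically Poisson(c³/6).

E[X] ≈ 10.528; in regime p = Θ(1/n^{1}) E[X] stays bounded (at the triangle threshold p ~ 1/n).


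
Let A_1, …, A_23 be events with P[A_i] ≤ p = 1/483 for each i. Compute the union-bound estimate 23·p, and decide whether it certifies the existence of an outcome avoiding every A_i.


Union bound: P[∪_{i=1}^{23} A_i] ≤ Σ_i P[A_i] ≤ 23·p = 23·(1/483) = 1/21.
Numerically: 1/21 ≈ 0.047619.
Is 1/21 < 1? YES.
Since P[∪ A_i] ≤ 1/21 < 1, the complement has P[∩ A_i^c] ≥ 1 − 1/21 = 20/21 > 0, so some outcome avoids every A_i.

23·p = 1/21 ≈ 0.047619; existence CERTIFIED by the union bound.


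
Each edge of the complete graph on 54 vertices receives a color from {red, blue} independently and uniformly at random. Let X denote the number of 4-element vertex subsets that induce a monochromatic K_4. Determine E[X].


Let X = Σ_S X_S over the C(54, 4) = 316251 subsets S of size 4, where X_S = 1 if the K_4 on S is monochromatic.
For a fixed S, the K_4 on S has C(4, 2) = 6 edges. P[all 6 edges red] = (1/2)^6, and likewise for blue, so P[monochromatic] = 2·(1/2)^6 = 2^{1 − 6} = 1/32.
By linearity of expectation: E[X] = C(54, 4) · 2^{1 − 6} = 316251 · 1/32 = 316251/32.
Numerically: E[X] ≈ 9882.843750.

E[X] = C(54,4)·2^(1−C(4,2)) = 316251/32 ≈ 9882.843750.


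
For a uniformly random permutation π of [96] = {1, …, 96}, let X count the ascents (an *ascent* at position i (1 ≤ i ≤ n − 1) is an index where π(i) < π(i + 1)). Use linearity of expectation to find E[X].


Write X = Σ X_I over i = 1, …, 95, with X_I the indicator of one ascent.
There are 95 indicators.
For each fixed i, the pair (π(i), π(i+1)) is a uniformly random ordered pair of distinct values from {1, …, 96}; by symmetry P[π(i) < π(i+1)] = 1/2.
By linearity: E[X] = 95 · (1/2) = (96 − 1) · (1/2) = 95/2 ≈ 47.5000.

E[X] = 95/2 = 47.5000.


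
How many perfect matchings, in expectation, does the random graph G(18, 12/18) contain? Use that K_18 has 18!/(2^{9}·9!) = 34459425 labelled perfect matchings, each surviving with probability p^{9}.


K_18 has 18!/(2^{9}·9!) = 34459425 labelled perfect matchings.
For each such perfect matching H, let X_H = 1 if all 9 edges of H are present in G. Then P[X_H = 1] = p^{9} = (2/3)^{9} = 512/19683.
By linearity: E[X] = Σ_H E[X_H] = 34459425 · p^{9} = 34459425 · 512/19683 = 217817600/243.
Numerically: E[X] ≈ 8.96e+05.

E[X] = 34459425 · (2/3)^{9} = 217817600/243 ≈ 8.96e+05.


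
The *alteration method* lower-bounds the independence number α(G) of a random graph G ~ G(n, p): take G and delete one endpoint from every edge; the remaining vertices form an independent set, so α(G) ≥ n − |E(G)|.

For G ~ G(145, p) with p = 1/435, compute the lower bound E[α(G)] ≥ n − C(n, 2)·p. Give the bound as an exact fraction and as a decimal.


E[|E(G)|] = C(145, 2)·p = 10440 · (1/435) = 24.
E[α(G)] ≥ n − E[|E(G)|] = 145 − 24 = 121.
Numerically: ≈ 121.000000.
(This is only a lower bound; the true E[α(G)] may be larger.)

E[α(G)] ≥ 121 ≈ 121.000000.


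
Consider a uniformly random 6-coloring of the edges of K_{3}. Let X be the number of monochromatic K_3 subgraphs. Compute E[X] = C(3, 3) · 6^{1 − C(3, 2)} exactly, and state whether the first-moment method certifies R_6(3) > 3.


E[X] = C(3, 3) · 6^{1 − 3} = 1 · 6^{−2} = 1/36.
As a reduced fraction: E[X] = 1/36 ≈ 0.0278.
Is E[X] < 1? YES.
Since E[X] < 1, there exists a 6-coloring of K_{3} with no monochromatic K_3; hence R_6(3) > 3.

E[X] = 1/36 ≈ 0.0278; E[X] < 1, so R_6(3) > 3.


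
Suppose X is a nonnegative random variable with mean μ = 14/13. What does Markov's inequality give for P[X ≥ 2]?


μ = E[X] = 14/13, a = 2.
Markov: P[X ≥ 2] ≤ μ/a = (14/13)/2 = 7/13.
Numerically: ≈ 0.5385.
(Since a = 2 > μ = 1.0769, the bound 7/13 is < 1 and informative.)

P[X ≥ 2] ≤ 7/13 ≈ 0.5385.


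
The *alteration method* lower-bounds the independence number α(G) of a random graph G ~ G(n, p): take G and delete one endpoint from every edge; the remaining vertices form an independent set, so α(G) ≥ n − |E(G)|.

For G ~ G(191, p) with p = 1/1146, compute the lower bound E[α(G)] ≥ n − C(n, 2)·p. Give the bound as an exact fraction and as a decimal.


E[|E(G)|] = C(191, 2)·p = 18145 · (1/1146) = 95/6.
E[α(G)] ≥ n − E[|E(G)|] = 191 − 95/6 = 1051/6.
Numerically: ≈ 175.16667.
(This is only a lower bound; the true E[α(G)] may be larger.)

E[α(G)] ≥ 1051/6 ≈ 175.16667.


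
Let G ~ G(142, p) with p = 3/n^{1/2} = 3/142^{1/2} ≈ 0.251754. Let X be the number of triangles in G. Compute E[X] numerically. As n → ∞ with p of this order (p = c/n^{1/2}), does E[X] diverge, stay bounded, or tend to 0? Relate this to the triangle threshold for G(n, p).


Number of potential triangles: C(142, 3) = 467180.
Each occurs with probability p³ ≈ (0.251754)³ ≈ 1.59562653e-02.
By linearity: E[X] = C(142, 3)·p³ ≈ 467180 · 1.59562653e-02 ≈ 7454.448006.
Since α = 1/2 < 1, p = c/n^{1/2} ≫ 1/n is above the triangle threshold p ~ 1/n. Asymptotically E[X] ~ (c³/6)·n^{3(1−α)} = (3³/6)·n^{1.5} → ∞; triangles are abundant w.h.p.

E[X] ≈ 7454.448006; in regime p = Θ(1/n^{1/2}) E[X] diverges (above the triangle threshold p ~ 1/n).


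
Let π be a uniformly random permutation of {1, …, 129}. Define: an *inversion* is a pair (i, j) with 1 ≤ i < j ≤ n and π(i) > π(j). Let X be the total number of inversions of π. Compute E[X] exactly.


Write X = Σ X_I over the C(129, 2) = 8256 pairs i < j, with X_I the indicator of one inversion.
There are 8256 indicators.
For each fixed pair i < j, the values π(i) and π(j) are two distinct elements of {1, …, 129} in uniformly random order; by symmetry P[π(i) > π(j)] = 1/2.
By linearity: E[X] = 8256 · (1/2) = C(129, 2) · (1/2) = 8256/2 = 4128 ≈ 4128.000000.

E[X] = 4128 = 4128.000000.


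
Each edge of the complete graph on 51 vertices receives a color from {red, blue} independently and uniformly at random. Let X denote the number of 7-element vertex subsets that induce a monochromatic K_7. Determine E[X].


Let X = Σ_S X_S over the C(51, 7) = 115775100 subsets S of size 7, where X_S = 1 if the K_7 on S is monochromatic.
For a fixed S, the K_7 on S has C(7, 2) = 21 edges. P[all 21 edges red] = (1/2)^21, and likewise for blue, so P[monochromatic] = 2·(1/2)^21 = 2^{1 − 21} = 1/1048576.
Summing: E[X] = C(51, 7) · 2^{1 − 21} = 115775100 · 1/1048576 = 28943775/262144.
Numerically: E[X] ≈ 110.411739.

E[X] = C(51,7)·2^(1−C(7,2)) = 28943775/262144 ≈ 110.411739.


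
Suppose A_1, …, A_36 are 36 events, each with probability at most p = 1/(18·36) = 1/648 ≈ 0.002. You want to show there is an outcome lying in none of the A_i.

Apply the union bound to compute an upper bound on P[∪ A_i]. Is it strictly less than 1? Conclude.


Union bound: P[∪_{i=1}^{36} A_i] ≤ Σ_i P[A_i] ≤ 36·p = 36·(1/648) = 1/18.
Numerically: 1/18 ≈ 0.056.
Is 1/18 < 1? YES.
Since P[∪ A_i] ≤ 1/18 < 1, the complement has P[∩ A_i^c] ≥ 1 − 1/18 = 17/18 > 0, so some outcome avoids every A_i.

36·p = 1/18 ≈ 0.056; existence CERTIFIED by the union bound.


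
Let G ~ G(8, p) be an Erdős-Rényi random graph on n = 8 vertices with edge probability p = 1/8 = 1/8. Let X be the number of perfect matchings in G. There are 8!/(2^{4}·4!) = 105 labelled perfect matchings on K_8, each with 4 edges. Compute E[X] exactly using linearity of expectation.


K_8 has 8!/(2^{4}·4!) = 105 labelled perfect matchings.
For each such perfect matching H, let X_H = 1 if all 4 edges of H are present in G. Then P[X_H = 1] = p^{4} = (1/8)^{4} = 1/4096.
Summing the indicators: E[X] = Σ_H E[X_H] = 105 · p^{4} = 105 · 1/4096 = 105/4096.
Numerically: E[X] ≈ 0.0256348.

E[X] = 105 · (1/8)^{4} = 105/4096 ≈ 0.0256348.


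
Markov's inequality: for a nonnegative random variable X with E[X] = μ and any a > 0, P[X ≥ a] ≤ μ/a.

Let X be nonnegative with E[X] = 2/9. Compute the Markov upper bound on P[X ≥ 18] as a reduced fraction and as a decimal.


μ = E[X] = 2/9, a = 18.
Markov: P[X ≥ 18] ≤ μ/a = (2/9)/18 = 1/81.
Numerically: ≈ 0.01235.
(Since a = 18 > μ = 0.22222, the bound 1/81 is < 1 and informative.)

P[X ≥ 18] ≤ 1/81 ≈ 0.01235.


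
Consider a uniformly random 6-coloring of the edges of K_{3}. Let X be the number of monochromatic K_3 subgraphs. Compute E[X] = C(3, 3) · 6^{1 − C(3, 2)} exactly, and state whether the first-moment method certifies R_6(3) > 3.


E[X] = C(3, 3) · 6^{1 − 3} = 1 · 6^{−2} = 1/36.
As a reduced fraction: E[X] = 1/36 ≈ 0.0277778.
Is E[X] < 1? YES.
Since E[X] < 1, there exists a 6-coloring of K_{3} with no monochromatic K_3; hence R_6(3) > 3.

E[X] = 1/36 ≈ 0.0277778; E[X] < 1, so R_6(3) > 3.


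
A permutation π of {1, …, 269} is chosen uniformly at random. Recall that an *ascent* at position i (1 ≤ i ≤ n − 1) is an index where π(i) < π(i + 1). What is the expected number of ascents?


Write X = Σ X_I over i = 1, …, 268, with X_I the indicator of one ascent.
There are 268 indicators.
For each fixed i, the pair (π(i), π(i+1)) is a uniformly random ordered pair of distinct values from {1, …, 269}; by symmetry P[π(i) < π(i+1)] = 1/2.
By linearity: E[X] = 268 · (1/2) = (269 − 1) · (1/2) = 134 ≈ 134.00000.

E[X] = 134 = 134.00000.


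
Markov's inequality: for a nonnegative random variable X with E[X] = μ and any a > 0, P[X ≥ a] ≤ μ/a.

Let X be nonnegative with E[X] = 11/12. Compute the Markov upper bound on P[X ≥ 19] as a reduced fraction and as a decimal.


μ = E[X] = 11/12, a = 19.
Markov: P[X ≥ 19] ≤ μ/a = (11/12)/19 = 11/228.
Numerically: ≈ 0.04825.
(Since a = 19 > μ = 0.91667, the bound 11/228 is < 1 and informative.)

P[X ≥ 19] ≤ 11/228 ≈ 0.04825.


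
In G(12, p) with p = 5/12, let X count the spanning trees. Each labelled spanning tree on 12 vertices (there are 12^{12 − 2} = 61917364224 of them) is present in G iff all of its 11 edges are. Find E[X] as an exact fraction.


K_12 has 12^{12 − 2} = 61917364224 labelled spanning trees.
For each such spanning tree H, let X_H = 1 if all 11 edges of H are present in G. Then P[X_H = 1] = p^{11} = (5/12)^{11} = 48828125/743008370688.
By linearity of expectation: E[X] = Σ_H E[X_H] = 61917364224 · p^{11} = 61917364224 · 48828125/743008370688 = 48828125/12.
Numerically: E[X] ≈ 4.069e+06.

E[X] = 61917364224 · (5/12)^{11} = 48828125/12 ≈ 4.069e+06.


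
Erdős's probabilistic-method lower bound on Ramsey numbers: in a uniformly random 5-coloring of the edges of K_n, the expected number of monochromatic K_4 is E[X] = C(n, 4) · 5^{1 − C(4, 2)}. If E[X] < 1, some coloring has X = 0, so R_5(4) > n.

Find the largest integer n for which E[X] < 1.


We need C(n, 4) · 5^{1 − 6} < 1, i.e. C(n, 4) < 5^{6 − 1} = 3125.
Check values of n near the boundary:
  n = 12: C(12, 4) = 495; 495 < 3125? YES
  n = 13: C(13, 4) = 715; 715 < 3125? YES
  n = 14: C(14, 4) = 1001; 1001 < 3125? YES
  n = 15: C(15, 4) = 1365; 1365 < 3125? YES
  n = 16: C(16, 4) = 1820; 1820 < 3125? YES
  n = 17: C(17, 4) = 2380; 2380 < 3125? YES
  n = 18: C(18, 4) = 3060; 3060 < 3125? YES
  n = 19: C(19, 4) = 3876; 3876 < 3125? NO
  n = 20: C(20, 4) = 4845; 4845 < 3125? NO
The largest n with C(n, 4) < 3125 is n = 18 (where E[X] = 612/625 ≈ 0.9792). Hence R_5(4) > 18, i.e. R_5(4) ≥ 19.

Largest n = 18; hence R_5(4) > 18.


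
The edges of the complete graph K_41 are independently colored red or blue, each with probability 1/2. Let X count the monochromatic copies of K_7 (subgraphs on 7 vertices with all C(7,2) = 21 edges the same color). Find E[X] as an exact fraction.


Let X = Σ_S X_S over the C(41, 7) = 22481940 subsets S of size 7, where X_S = 1 if the K_7 on S is monochromatic.
For a fixed S, the K_7 on S has C(7, 2) = 21 edges. P[all 21 edges red] = (1/2)^21, and likewise for blue, so P[monochromatic] = 2·(1/2)^21 = 2^{1 − 21} = 1/1048576.
By linearity of expectation: E[X] = C(41, 7) · 2^{1 − 21} = 22481940 · 1/1048576 = 5620485/262144.
Numerically: E[X] ≈ 21.440.

E[X] = C(41,7)·2^(1−C(7,2)) = 5620485/262144 ≈ 21.440.


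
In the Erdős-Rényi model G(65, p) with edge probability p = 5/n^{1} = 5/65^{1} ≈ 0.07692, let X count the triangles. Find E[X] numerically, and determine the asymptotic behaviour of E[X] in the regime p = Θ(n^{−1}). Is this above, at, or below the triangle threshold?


Number of potential triangles: C(65, 3) = 43680.
Each occurs with probability p³ ≈ (0.07692)³ ≈ 4.551661e-04.
By linearity: E[X] = C(65, 3)·p³ ≈ 43680 · 4.551661e-04 ≈ 19.8817.
Here α = 1, so p = 5/n is exactly at the triangle threshold p ~ 1/n. Asymptotically E[X] → c³/6 = 5³/6 = 125/6 ≈ 20.8333, a bounded constant. In this regime the triangle count is asymptotically Poisson(c³/6).

E[X] ≈ 19.8817; in regime p = Θ(1/n^{1}) E[X] stays bounded (at the triangle threshold p ~ 1/n).


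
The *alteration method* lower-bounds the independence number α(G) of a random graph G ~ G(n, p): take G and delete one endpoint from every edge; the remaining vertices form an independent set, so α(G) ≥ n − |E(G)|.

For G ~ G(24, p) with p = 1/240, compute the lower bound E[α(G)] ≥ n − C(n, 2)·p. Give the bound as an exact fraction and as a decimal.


E[|E(G)|] = C(24, 2)·p = 276 · (1/240) = 23/20.
E[α(G)] ≥ n − E[|E(G)|] = 24 − 23/20 = 457/20.
Numerically: ≈ 22.850.
(This is only a lower bound; the true E[α(G)] may be larger.)

E[α(G)] ≥ 457/20 ≈ 22.850.


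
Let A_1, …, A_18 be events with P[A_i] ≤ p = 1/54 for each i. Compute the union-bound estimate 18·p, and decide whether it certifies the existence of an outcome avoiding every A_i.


Union bound: P[∪_{i=1}^{18} A_i] ≤ Σ_i P[A_i] ≤ 18·p = 18·(1/54) = 1/3.
Numerically: 1/3 ≈ 0.333333.
Is 1/3 < 1? YES.
Since P[∪ A_i] ≤ 1/3 < 1, the complement has P[∩ A_i^c] ≥ 1 − 1/3 = 2/3 > 0, so some outcome avoids every A_i.

18·p = 1/3 ≈ 0.333333; existence CERTIFIED by the union bound.


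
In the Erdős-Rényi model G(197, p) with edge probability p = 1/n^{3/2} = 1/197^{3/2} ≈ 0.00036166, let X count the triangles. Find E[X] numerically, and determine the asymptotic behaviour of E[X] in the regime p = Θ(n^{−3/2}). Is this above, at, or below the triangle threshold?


Number of potential triangles: C(197, 3) = 1254890.
Each occurs with probability p³ ≈ (0.00036166)³ ≈ 4.7304448e-11.
By linearity: E[X] = C(197, 3)·p³ ≈ 1254890 · 4.7304448e-11 ≈ 0.00006.
Since α = 3/2 > 1, p = c/n^{3/2} = o(1/n) is below the triangle threshold p ~ 1/n. Asymptotically E[X] ~ (c³/6)·n^{3(1−α)} = (1³/6)·n^{-1.5} → 0, so by Markov's inequality G has no triangles w.h.p.

E[X] ≈ 0.00006; in regime p = Θ(1/n^{3/2}) E[X] tends to 0 (below the triangle threshold p ~ 1/n).


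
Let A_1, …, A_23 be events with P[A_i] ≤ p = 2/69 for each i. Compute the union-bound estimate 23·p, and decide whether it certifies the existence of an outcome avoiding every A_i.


Union bound: P[∪_{i=1}^{23} A_i] ≤ Σ_i P[A_i] ≤ 23·p = 23·(2/69) = 2/3.
Numerically: 2/3 ≈ 0.6667.
Is 2/3 < 1? YES.
Since P[∪ A_i] ≤ 2/3 < 1, the complement has P[∩ A_i^c] ≥ 1 − 2/3 = 1/3 > 0, so some outcome avoids every A_i.

23·p = 2/3 ≈ 0.6667; existence CERTIFIED by the union bound.


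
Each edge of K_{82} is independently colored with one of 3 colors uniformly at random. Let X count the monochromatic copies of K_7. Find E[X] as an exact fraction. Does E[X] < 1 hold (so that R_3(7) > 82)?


E[X] = C(82, 7) · 3^{1 − 21} = 3801756816 · 3^{−20} = 3801756816/3486784401.
As a reduced fraction: E[X] = 140805808/129140163 ≈ 1.0903332.
Is E[X] < 1? NO.
Since E[X] ≥ 1, the first-moment bound is inconclusive at n = 82; it does NOT by itself certify R_3(7) > 82.

E[X] = 140805808/129140163 ≈ 1.0903332; E[X] ≥ 1; first-moment method inconclusive here.


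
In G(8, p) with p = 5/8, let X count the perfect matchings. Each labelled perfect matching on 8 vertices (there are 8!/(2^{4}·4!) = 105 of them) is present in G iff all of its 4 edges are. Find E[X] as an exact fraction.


K_8 has 8!/(2^{4}·4!) = 105 labelled perfect matchings.
For each such perfect matching H, let X_H = 1 if all 4 edges of H are present in G. Then P[X_H = 1] = p^{4} = (5/8)^{4} = 625/4096.
By linearity of expectation: E[X] = Σ_H E[X_H] = 105 · p^{4} = 105 · 625/4096 = 65625/4096.
Numerically: E[X] ≈ 16.0217.

E[X] = 105 · (5/8)^{4} = 65625/4096 ≈ 16.0217.


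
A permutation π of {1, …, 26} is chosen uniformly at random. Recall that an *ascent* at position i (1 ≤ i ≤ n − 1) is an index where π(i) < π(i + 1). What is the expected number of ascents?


Write X = Σ X_I over i = 1, …, 25, with X_I the indicator of one ascent.
There are 25 indicators.
For each fixed i, the pair (π(i), π(i+1)) is a uniformly random ordered pair of distinct values from {1, …, 26}; by symmetry P[π(i) < π(i+1)] = 1/2.
By linearity: E[X] = 25 · (1/2) = (26 − 1) · (1/2) = 25/2 ≈ 12.5000.

E[X] = 25/2 = 12.5000.


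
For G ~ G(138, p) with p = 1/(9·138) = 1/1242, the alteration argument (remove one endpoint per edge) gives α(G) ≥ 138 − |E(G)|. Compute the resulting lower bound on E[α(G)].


E[|E(G)|] = C(138, 2)·p = 9453 · (1/1242) = 137/18.
E[α(G)] ≥ n − E[|E(G)|] = 138 − 137/18 = 2347/18.
Numerically: ≈ 130.38889.
(This is only a lower bound; the true E[α(G)] may be larger.)

E[α(G)] ≥ 2347/18 ≈ 130.38889.


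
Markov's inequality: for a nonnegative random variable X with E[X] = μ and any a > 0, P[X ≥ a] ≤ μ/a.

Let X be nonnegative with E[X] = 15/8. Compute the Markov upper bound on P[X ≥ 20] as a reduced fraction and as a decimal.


μ = E[X] = 15/8, a = 20.
Markov: P[X ≥ 20] ≤ μ/a = (15/8)/20 = 3/32.
Numerically: ≈ 0.094.
(Since a = 20 > μ = 1.875, the bound 3/32 is < 1 and informative.)

P[X ≥ 20] ≤ 3/32 ≈ 0.094.


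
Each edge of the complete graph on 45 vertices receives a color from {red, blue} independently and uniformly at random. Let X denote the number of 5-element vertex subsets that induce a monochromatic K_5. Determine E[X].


Let X = Σ_S X_S over the C(45, 5) = 1221759 subsets S of size 5, where X_S = 1 if the K_5 on S is monochromatic.
For a fixed S, the K_5 on S has C(5, 2) = 10 edges. P[all 10 edges red] = (1/2)^10, and likewise for blue, so P[monochromatic] = 2·(1/2)^10 = 2^{1 − 10} = 1/512.
By linearity of expectation: E[X] = C(45, 5) · 2^{1 − 10} = 1221759 · 1/512 = 1221759/512.
Numerically: E[X] ≈ 2386.2480.

E[X] = C(45,5)·2^(1−C(5,2)) = 1221759/512 ≈ 2386.2480.


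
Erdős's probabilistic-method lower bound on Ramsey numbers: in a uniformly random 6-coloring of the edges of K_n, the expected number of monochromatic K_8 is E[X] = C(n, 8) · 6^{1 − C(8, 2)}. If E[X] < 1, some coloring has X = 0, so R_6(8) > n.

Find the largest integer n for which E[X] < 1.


We need C(n, 8) · 6^{1 − 28} < 1, i.e. C(n, 8) < 6^{28 − 1} = 1023490369077469249536.
Check values of n near the boundary:
  n = 1594: C(1594, 8) = 1015652773590544255167; 1015652773590544255167 < 1023490369077469249536? YES
  n = 1595: C(1595, 8) = 1020772636343363633895; 1020772636343363633895 < 1023490369077469249536? YES
  n = 1596: C(1596, 8) = 1025915067760710553965; 1025915067760710553965 < 1023490369077469249536? NO
The largest n with C(n, 8) < 1023490369077469249536 is n = 1595 (where E[X] = 113419181815929292655/113721152119718805504 ≈ 0.9973446). Hence R_6(8) > 1595, i.e. R_6(8) ≥ 1596.

Largest n = 1595; hence R_6(8) > 1595.


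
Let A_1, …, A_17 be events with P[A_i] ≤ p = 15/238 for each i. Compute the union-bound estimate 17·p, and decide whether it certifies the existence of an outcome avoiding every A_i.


Union bound: P[∪_{i=1}^{17} A_i] ≤ Σ_i P[A_i] ≤ 17·p = 17·(15/238) = 15/14.
Numerically: 15/14 ≈ 1.0714286.
Is 15/14 < 1? NO.
Since the bound 15/14 is ≥ 1, the union bound is uninformative here; it does NOT by itself certify existence.

17·p = 15/14 ≈ 1.0714286; existence NOT certified by the union bound.


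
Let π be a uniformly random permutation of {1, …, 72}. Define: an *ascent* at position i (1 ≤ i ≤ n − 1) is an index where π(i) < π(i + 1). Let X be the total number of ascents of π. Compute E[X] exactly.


Write X = Σ X_I over i = 1, …, 71, with X_I the indicator of one ascent.
There are 71 indicators.
For each fixed i, the pair (π(i), π(i+1)) is a uniformly random ordered pair of distinct values from {1, …, 72}; by symmetry P[π(i) < π(i+1)] = 1/2.
By linearity: E[X] = 71 · (1/2) = (72 − 1) · (1/2) = 71/2 ≈ 35.5000.

E[X] = 71/2 = 35.5000.


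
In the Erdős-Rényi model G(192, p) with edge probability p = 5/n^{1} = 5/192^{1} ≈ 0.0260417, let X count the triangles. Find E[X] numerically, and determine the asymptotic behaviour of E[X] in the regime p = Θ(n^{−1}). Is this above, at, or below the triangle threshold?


Number of potential triangles: C(192, 3) = 1161280.
Each occurs with probability p³ ≈ (0.0260417)³ ≈ 1.76606355e-05.
By linearity: E[X] = C(192, 3)·p³ ≈ 1161280 · 1.76606355e-05 ≈ 20.508943.
Here α = 1, so p = 5/n is exactly at the triangle threshold p ~ 1/n. Asymptotically E[X] → c³/6 = 5³/6 = 125/6 ≈ 20.833333, a bounded constant. In this regime the triangle count is asymptotically Poisson(c³/6).

E[X] ≈ 20.508943; in regime p = Θ(1/n^{1}) E[X] stays bounded (at the triangle threshold p ~ 1/n).


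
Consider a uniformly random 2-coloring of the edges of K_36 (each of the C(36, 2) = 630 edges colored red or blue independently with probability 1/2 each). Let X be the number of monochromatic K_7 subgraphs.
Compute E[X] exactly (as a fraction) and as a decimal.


Let X = Σ_S X_S over the C(36, 7) = 8347680 subsets S of size 7, where X_S = 1 if the K_7 on S is monochromatic.
For a fixed S, the K_7 on S has C(7, 2) = 21 edges. P[all 21 edges red] = (1/2)^21, and likewise for blue, so P[monochromatic] = 2·(1/2)^21 = 2^{1 − 21} = 1/1048576.
By linearity: E[X] = C(36, 7) · 2^{1 − 21} = 8347680 · 1/1048576 = 260865/32768.
Numerically: E[X] ≈ 7.9610.

E[X] = C(36,7)·2^(1−C(7,2)) = 260865/32768 ≈ 7.9610.


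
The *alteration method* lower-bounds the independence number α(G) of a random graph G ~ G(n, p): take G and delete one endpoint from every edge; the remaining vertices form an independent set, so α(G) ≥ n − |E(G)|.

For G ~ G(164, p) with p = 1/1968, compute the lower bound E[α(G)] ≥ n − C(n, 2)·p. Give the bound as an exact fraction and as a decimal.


E[|E(G)|] = C(164, 2)·p = 13366 · (1/1968) = 163/24.
E[α(G)] ≥ n − E[|E(G)|] = 164 − 163/24 = 3773/24.
Numerically: ≈ 157.208.
(This is only a lower bound; the true E[α(G)] may be larger.)

E[α(G)] ≥ 3773/24 ≈ 157.208.


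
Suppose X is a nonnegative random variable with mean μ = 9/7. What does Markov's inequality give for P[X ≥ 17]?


μ = E[X] = 9/7, a = 17.
Markov: P[X ≥ 17] ≤ μ/a = (9/7)/17 = 9/119.
Numerically: ≈ 0.0756.
(Since a = 17 > μ = 1.2857, the bound 9/119 is < 1 and informative.)

P[X ≥ 17] ≤ 9/119 ≈ 0.0756.


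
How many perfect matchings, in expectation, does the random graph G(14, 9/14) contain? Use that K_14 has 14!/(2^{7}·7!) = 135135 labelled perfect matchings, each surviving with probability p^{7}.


K_14 has 14!/(2^{7}·7!) = 135135 labelled perfect matchings.
For each such perfect matching H, let X_H = 1 if all 7 edges of H are present in G. Then P[X_H = 1] = p^{7} = (9/14)^{7} = 4782969/105413504.
By linearity of expectation: E[X] = Σ_H E[X_H] = 135135 · p^{7} = 135135 · 4782969/105413504 = 92335216545/15059072.
Numerically: E[X] ≈ 6.13e+03.

E[X] = 135135 · (9/14)^{7} = 92335216545/15059072 ≈ 6.13e+03.


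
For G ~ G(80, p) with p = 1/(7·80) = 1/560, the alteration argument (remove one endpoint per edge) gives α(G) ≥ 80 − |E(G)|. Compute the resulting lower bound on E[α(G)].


E[|E(G)|] = C(80, 2)·p = 3160 · (1/560) = 79/14.
E[α(G)] ≥ n − E[|E(G)|] = 80 − 79/14 = 1041/14.
Numerically: ≈ 74.35714.
(This is only a lower bound; the true E[α(G)] may be larger.)

E[α(G)] ≥ 1041/14 ≈ 74.35714.


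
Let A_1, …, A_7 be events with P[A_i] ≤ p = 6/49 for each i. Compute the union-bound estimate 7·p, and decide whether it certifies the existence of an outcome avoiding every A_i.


Union bound: P[∪_{i=1}^{7} A_i] ≤ Σ_i P[A_i] ≤ 7·p = 7·(6/49) = 6/7.
Numerically: 6/7 ≈ 0.857.
Is 6/7 < 1? YES.
Since P[∪ A_i] ≤ 6/7 < 1, the complement has P[∩ A_i^c] ≥ 1 − 6/7 = 1/7 > 0, so some outcome avoids every A_i.

7·p = 6/7 ≈ 0.857; existence CERTIFIED by the union bound.


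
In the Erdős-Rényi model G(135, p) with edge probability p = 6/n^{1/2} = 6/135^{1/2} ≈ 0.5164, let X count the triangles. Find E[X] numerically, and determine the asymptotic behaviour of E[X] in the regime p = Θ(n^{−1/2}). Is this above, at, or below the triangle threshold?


Number of potential triangles: C(135, 3) = 400995.
Each occurs with probability p³ ≈ (0.5164)³ ≈ 1.3770607e-01.
By linearity: E[X] = C(135, 3)·p³ ≈ 400995 · 1.3770607e-01 ≈ 55219.44736.
Since α = 1/2 < 1, p = c/n^{1/2} ≫ 1/n is above the triangle threshold p ~ 1/n. Asymptotically E[X] ~ (c³/6)·n^{3(1−α)} = (6³/6)·n^{1.5} → ∞; triangles are abundant w.h.p.

E[X] ≈ 55219.44736; in regime p = Θ(1/n^{1/2}) E[X] diverges (above the triangle threshold p ~ 1/n).


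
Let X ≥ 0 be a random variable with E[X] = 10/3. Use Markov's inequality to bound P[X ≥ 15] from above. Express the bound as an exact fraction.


μ = E[X] = 10/3, a = 15.
Markov: P[X ≥ 15] ≤ μ/a = (10/3)/15 = 2/9.
Numerically: ≈ 0.2222.
(Since a = 15 > μ = 3.3333, the bound 2/9 is < 1 and informative.)

P[X ≥ 15] ≤ 2/9 ≈ 0.2222.


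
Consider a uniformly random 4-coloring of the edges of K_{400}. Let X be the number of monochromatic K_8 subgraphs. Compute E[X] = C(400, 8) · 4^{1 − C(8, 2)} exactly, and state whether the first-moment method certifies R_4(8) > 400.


E[X] = C(400, 8) · 4^{1 − 28} = 15148408086508950 · 4^{−27} = 15148408086508950/18014398509481984.
As a reduced fraction: E[X] = 7574204043254475/9007199254740992 ≈ 0.8409056.
Is E[X] < 1? YES.
Since E[X] < 1, there exists a 4-coloring of K_{400} with no monochromatic K_8; hence R_4(8) > 400.

E[X] = 7574204043254475/9007199254740992 ≈ 0.8409056; E[X] < 1, so R_4(8) > 400.


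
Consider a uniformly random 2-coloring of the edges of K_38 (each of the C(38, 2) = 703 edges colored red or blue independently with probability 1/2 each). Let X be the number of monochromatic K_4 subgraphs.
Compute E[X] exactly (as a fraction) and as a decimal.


Let X = Σ_S X_S over the C(38, 4) = 73815 subsets S of size 4, where X_S = 1 if the K_4 on S is monochromatic.
For a fixed S, the K_4 on S has C(4, 2) = 6 edges. P[all 6 edges red] = (1/2)^6, and likewise for blue, so P[monochromatic] = 2·(1/2)^6 = 2^{1 − 6} = 1/32.
By linearity: E[X] = C(38, 4) · 2^{1 − 6} = 73815 · 1/32 = 73815/32.
Numerically: E[X] ≈ 2306.719.

E[X] = C(38,4)·2^(1−C(4,2)) = 73815/32 ≈ 2306.719.


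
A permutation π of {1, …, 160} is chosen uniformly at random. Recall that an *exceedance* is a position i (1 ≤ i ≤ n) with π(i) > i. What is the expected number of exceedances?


Write X = Σ_{i=1}^{160} X_i, where X_i = 1_{π(i) > i}.
For each fixed i, π(i) is uniform over {1, …, 160} (marginal of a uniform permutation), so P[π(i) > i] = (n − i)/n. Summing: Σ_{i=1}^{160} (n − i)/n = (0 + 1 + … + 159)/160 = 160(160 − 1)/(2·160) = (160 − 1)/2.
Hence E[X] = Σ_{i=1}^{160} (160 − i)/160 = 159/2 ≈ 79.500000.

E[X] = 159/2 = 79.500000.


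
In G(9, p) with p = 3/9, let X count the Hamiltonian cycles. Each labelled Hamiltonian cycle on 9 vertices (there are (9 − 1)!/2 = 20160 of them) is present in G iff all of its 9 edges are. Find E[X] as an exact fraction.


K_9 has (9 − 1)!/2 = 20160 labelled Hamiltonian cycles.
For each such Hamiltonian cycle H, let X_H = 1 if all 9 edges of H are present in G. Then P[X_H = 1] = p^{9} = (1/3)^{9} = 1/19683.
By linearity of expectation: E[X] = Σ_H E[X_H] = 20160 · p^{9} = 20160 · 1/19683 = 2240/2187.
Numerically: E[X] ≈ 1.02.

E[X] = 20160 · (1/3)^{9} = 2240/2187 ≈ 1.02.


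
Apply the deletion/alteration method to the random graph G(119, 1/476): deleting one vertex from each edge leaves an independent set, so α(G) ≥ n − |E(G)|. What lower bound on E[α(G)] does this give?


E[|E(G)|] = C(119, 2)·p = 7021 · (1/476) = 59/4.
E[α(G)] ≥ n − E[|E(G)|] = 119 − 59/4 = 417/4.
Numerically: ≈ 104.2500.
(This is only a lower bound; the true E[α(G)] may be larger.)

E[α(G)] ≥ 417/4 ≈ 104.2500.


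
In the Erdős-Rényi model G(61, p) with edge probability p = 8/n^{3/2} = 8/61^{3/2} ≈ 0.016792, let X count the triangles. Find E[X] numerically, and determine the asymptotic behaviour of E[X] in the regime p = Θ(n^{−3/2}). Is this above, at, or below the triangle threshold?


Number of potential triangles: C(61, 3) = 35990.
Each occurs with probability p³ ≈ (0.016792)³ ≈ 4.7346263e-06.
By linearity: E[X] = C(61, 3)·p³ ≈ 35990 · 4.7346263e-06 ≈ 0.17040.
Since α = 3/2 > 1, p = c/n^{3/2} = o(1/n) is below the triangle threshold p ~ 1/n. Asymptotically E[X] ~ (c³/6)·n^{3(1−α)} = (8³/6)·n^{-1.5} → 0, so by Markov's inequality G has no triangles w.h.p.

E[X] ≈ 0.17040; in regime p = Θ(1/n^{3/2}) E[X] tends to 0 (below the triangle threshold p ~ 1/n).


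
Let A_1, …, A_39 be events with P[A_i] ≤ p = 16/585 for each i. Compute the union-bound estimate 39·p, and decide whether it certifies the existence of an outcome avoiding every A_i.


Union bound: P[∪_{i=1}^{39} A_i] ≤ Σ_i P[A_i] ≤ 39·p = 39·(16/585) = 16/15.
Numerically: 16/15 ≈ 1.0667.
Is 16/15 < 1? NO.
Since the bound 16/15 is ≥ 1, the union bound is uninformative here; it does NOT by itself certify existence.

39·p = 16/15 ≈ 1.0667; existence NOT certified by the union bound.
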